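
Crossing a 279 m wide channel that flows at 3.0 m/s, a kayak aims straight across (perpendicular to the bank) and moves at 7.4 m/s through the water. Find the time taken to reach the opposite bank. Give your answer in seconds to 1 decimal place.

37.7 s

The component of the kayak's velocity perpendicular to the bank is 7.4 m/s.
The flow acts along the bank and has no component across it.
Time = 279 / 7.400 = 37.703 s.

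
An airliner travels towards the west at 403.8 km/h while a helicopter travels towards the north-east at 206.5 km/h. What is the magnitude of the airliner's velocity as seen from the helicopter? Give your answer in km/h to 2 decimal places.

568.88 km/h

Taking east as x and north as y: airliner velocity = (-403.800, 0.000) km/h; helicopter velocity = (146.018, 146.018) km/h.
Velocity of airliner relative to helicopter = (-403.800, 0.000) − (146.018, 146.018) = (-549.818, -146.018) km/h.
Magnitude = |(-549.818, -146.018)| = 568.876 km/h.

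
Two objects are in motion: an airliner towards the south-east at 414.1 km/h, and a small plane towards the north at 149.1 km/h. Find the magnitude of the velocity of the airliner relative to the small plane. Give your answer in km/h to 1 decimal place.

Taking east as x and north as y: airliner velocity = (292.813, -292.813) km/h; small plane velocity = (0.000, 149.100) km/h.
Velocity of airliner relative to small plane = (292.813, -292.813) − (0.000, 149.100) = (292.813, -441.913) km/h.
Magnitude = |(292.813, -441.913)| = 530.119 km/h.

530.1 km/h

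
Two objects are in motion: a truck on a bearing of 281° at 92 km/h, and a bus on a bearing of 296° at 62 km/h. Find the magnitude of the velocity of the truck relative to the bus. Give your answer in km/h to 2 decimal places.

Taking east as x and north as y: truck velocity = (-90.310, 17.554) km/h; bus velocity = (-55.725, 27.179) km/h.
Velocity of truck relative to bus = (-90.310, 17.554) − (-55.725, 27.179) = (-34.584, -9.625) km/h.
Magnitude = |(-34.584, -9.625)| = 35.899 km/h.

35.90 km/h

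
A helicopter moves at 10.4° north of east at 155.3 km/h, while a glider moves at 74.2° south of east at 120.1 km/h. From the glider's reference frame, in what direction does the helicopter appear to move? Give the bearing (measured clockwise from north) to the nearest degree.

Taking east as x and north as y: helicopter velocity = (152.749, 28.035) km/h; glider velocity = (32.701, -115.562) km/h.
Velocity of helicopter relative to glider = (152.749, 28.035) − (32.701, -115.562) = (120.048, 143.597) km/h.
Bearing = atan2(120.05, 143.60) = 39.90° clockwise from north.

040°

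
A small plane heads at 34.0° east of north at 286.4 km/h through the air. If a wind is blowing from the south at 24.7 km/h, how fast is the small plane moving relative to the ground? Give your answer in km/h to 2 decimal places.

Taking east as x and north as y: velocity relative to the air = (160.153, 237.436) km/h; the air relative to ground = (0.000, 24.700) km/h.
Velocity relative to ground = (160.153, 237.436) + (0.000, 24.700) = (160.153, 262.136) km/h.
Speed = |(160.153, 262.136)| = 307.188 km/h.

307.19 km/h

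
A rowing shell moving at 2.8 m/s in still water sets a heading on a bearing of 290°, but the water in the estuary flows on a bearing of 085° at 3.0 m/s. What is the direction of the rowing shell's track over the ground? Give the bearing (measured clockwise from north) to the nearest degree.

016°

Taking east as x and north as y: velocity relative to the water = (-2.631, 0.958) m/s; the water relative to ground = (2.989, 0.261) m/s.
Velocity relative to ground = (-2.631, 0.958) + (2.989, 0.261) = (0.357, 1.219) m/s.
Bearing = atan2(0.36, 1.22) = 16.34° clockwise from north.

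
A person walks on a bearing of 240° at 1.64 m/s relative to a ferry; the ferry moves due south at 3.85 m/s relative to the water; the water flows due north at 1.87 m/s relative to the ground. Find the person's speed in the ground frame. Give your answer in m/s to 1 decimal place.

3.1 m/s

In east/north components (m/s): person relative to ferry = (-1.420, -0.820); ferry relative to water = (0.000, -3.850); water relative to ground = (0.000, 1.870).
Sum = (-1.420, -2.800) m/s.
Speed = |(-1.420, -2.800)| = 3.140 m/s.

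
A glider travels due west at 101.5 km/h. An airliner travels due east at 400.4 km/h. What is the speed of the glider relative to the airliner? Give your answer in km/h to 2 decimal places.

501.90 km/h

Taking east as x and north as y: glider velocity = (-101.500, 0.000) km/h; airliner velocity = (400.400, 0.000) km/h.
Velocity of glider relative to airliner = (-101.500, 0.000) − (400.400, 0.000) = (-501.900, 0.000) km/h.
Magnitude = |(-501.900, 0.000)| = 501.900 km/h.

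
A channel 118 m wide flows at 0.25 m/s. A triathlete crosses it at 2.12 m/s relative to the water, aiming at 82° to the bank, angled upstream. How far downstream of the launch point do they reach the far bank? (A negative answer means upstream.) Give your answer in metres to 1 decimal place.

Perpendicular speed = 2.099 m/s; crossing time = 118 / 2.099 = 56.207 s.
Net downstream speed = -0.045 m/s.
Drift = -0.045 × 56.207 = -2.532 m (upstream).

-2.5 m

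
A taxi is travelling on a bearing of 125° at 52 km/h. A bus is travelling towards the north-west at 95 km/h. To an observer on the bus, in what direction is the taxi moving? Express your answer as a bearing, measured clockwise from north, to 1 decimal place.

131.5°

Taking east as x and north as y: taxi velocity = (42.596, -29.826) km/h; bus velocity = (-67.175, 67.175) km/h.
Velocity of taxi relative to bus = (42.596, -29.826) − (-67.175, 67.175) = (109.771, -97.001) km/h.
Bearing = atan2(109.77, -97.00) = 131.47° clockwise from north.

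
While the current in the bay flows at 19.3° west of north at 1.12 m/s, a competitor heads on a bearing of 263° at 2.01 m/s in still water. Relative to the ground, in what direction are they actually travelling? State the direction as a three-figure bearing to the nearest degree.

289°

Taking east as x and north as y: velocity relative to the water = (-1.995, -0.245) m/s; the water relative to ground = (-0.370, 1.057) m/s.
Velocity relative to ground = (-1.995, -0.245) + (-0.370, 1.057) = (-2.365, 0.812) m/s.
Bearing = atan2(-2.37, 0.81) = 288.95° clockwise from north.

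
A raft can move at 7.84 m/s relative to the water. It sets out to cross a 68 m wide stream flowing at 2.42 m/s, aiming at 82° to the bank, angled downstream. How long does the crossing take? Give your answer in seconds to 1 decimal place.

The component of the raft's velocity perpendicular to the bank is 7.84 × sin 82° = 7.764 m/s.
Only the cross-stream component determines the crossing time; the current contributes nothing perpendicular to the bank.
Time = 68 / 7.764 = 8.759 s.

8.8 s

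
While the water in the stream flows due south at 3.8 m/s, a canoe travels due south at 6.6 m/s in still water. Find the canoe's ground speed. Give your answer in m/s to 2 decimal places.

Taking east as x and north as y: velocity relative to the water = (0.000, -6.600) m/s; the water relative to ground = (0.000, -3.800) m/s.
Velocity relative to ground = (0.000, -6.600) + (0.000, -3.800) = (0.000, -10.400) m/s.
Speed = |(0.000, -10.400)| = 10.400 m/s.

10.40 m/s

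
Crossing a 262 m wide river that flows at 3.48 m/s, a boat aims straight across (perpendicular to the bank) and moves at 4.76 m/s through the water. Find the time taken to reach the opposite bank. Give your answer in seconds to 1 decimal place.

55.0 s

The component of the boat's velocity perpendicular to the bank is 4.76 m/s.
Only the cross-stream component determines the crossing time; the current contributes nothing perpendicular to the bank.
Time = 262 / 4.760 = 55.042 s.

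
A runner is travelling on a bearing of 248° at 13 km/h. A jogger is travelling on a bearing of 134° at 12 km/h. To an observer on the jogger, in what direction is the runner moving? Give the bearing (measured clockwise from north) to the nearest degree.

280°

Taking east as x and north as y: runner velocity = (-12.053, -4.870) km/h; jogger velocity = (8.632, -8.336) km/h.
Velocity of runner relative to jogger = (-12.053, -4.870) − (8.632, -8.336) = (-20.685, 3.466) km/h.
Bearing = atan2(-20.69, 3.47) = 279.51° clockwise from north.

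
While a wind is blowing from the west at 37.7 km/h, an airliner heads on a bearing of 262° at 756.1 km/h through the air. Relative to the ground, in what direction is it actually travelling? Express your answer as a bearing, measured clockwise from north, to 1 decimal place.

261.6°

Taking east as x and north as y: velocity relative to the air = (-748.742, -105.229) km/h; the air relative to ground = (37.700, 0.000) km/h.
Velocity relative to ground = (-748.742, -105.229) + (37.700, 0.000) = (-711.042, -105.229) km/h.
Bearing = atan2(-711.04, -105.23) = 261.58° clockwise from north.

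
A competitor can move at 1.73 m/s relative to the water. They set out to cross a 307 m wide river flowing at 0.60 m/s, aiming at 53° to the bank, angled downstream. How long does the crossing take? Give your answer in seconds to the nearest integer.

222 s

The component of the competitor's velocity perpendicular to the bank is 1.73 × sin 53° = 1.382 m/s.
The current is parallel to the bank, so it does not affect the crossing time.
Time = 307 / 1.382 = 222.200 s.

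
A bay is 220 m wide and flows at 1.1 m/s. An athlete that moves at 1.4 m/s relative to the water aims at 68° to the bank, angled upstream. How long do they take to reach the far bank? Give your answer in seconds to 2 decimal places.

169.48 s

The component of the athlete's velocity perpendicular to the bank is 1.4 × sin 68° = 1.298 m/s.
Only the cross-stream component determines the crossing time; the current contributes nothing perpendicular to the bank.
Time = 220 / 1.298 = 169.484 s.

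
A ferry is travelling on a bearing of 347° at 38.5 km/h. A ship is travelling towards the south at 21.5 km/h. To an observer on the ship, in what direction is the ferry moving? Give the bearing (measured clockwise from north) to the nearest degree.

Taking east as x and north as y: ferry velocity = (-8.661, 37.513) km/h; ship velocity = (0.000, -21.500) km/h.
Velocity of ferry relative to ship = (-8.661, 37.513) − (0.000, -21.500) = (-8.661, 59.013) km/h.
Bearing = atan2(-8.66, 59.01) = 351.65° clockwise from north.

352°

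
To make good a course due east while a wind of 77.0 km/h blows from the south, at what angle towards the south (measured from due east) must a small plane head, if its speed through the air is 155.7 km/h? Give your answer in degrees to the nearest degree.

30°

The wind pushes perpendicular to the desired track; the heading must have a component into the wind equal to 77.0 km/h: 155.7 sin θ = 77.0.
sin θ = 0.4945, so θ = 29.639°.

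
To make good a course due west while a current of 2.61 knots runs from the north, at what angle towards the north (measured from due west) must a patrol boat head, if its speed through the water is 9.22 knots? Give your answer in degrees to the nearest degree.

16°

The current pushes perpendicular to the desired track; the heading must have a component into the current equal to 2.61 knots: 9.22 sin θ = 2.61.
sin θ = 0.2831, so θ = 16.444°.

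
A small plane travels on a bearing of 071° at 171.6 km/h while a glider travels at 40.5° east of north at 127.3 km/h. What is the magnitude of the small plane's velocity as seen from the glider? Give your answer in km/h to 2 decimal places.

89.49 km/h

Taking east as x and north as y: small plane velocity = (162.251, 55.867) km/h; glider velocity = (82.675, 96.800) km/h.
Velocity of small plane relative to glider = (162.251, 55.867) − (82.675, 96.800) = (79.576, -40.932) km/h.
Magnitude = |(79.576, -40.932)| = 89.486 km/h.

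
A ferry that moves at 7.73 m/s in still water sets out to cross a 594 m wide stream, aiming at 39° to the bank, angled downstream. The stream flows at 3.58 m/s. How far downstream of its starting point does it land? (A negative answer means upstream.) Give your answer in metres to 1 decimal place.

Perpendicular speed = 4.865 m/s; crossing time = 594 / 4.865 = 122.105 s.
Net downstream speed = 9.587 m/s.
Drift = 9.587 × 122.105 = 1170.667 m (downstream).

1170.7 m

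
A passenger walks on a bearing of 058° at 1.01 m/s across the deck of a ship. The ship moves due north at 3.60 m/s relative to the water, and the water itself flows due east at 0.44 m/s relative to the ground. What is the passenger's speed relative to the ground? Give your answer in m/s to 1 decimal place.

In east/north components (m/s): passenger relative to ship = (0.857, 0.535); ship relative to water = (0.000, 3.600); water relative to ground = (0.440, 0.000).
Sum = (1.297, 4.135) m/s.
Speed = |(1.297, 4.135)| = 4.334 m/s.

4.3 m/s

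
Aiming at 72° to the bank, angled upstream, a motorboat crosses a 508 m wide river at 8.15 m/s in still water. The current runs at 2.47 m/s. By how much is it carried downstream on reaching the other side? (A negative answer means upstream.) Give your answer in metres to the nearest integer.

Perpendicular speed = 7.751 m/s; crossing time = 508 / 7.751 = 65.539 s.
Net downstream speed = -0.048 m/s.
Drift = -0.048 × 65.539 = -3.178 m (upstream).

-3 m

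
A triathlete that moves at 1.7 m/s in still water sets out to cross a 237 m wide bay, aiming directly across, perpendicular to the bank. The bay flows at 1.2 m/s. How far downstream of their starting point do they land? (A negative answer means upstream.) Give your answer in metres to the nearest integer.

Perpendicular speed = 1.700 m/s; crossing time = 237 / 1.700 = 139.412 s.
Net downstream speed = 1.200 m/s.
Drift = 1.200 × 139.412 = 167.294 m (downstream).

167 m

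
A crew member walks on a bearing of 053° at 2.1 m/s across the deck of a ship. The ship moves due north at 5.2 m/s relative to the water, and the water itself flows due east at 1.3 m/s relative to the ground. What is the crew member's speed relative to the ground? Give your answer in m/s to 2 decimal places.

In east/north components (m/s): crew member relative to ship = (1.677, 1.264); ship relative to water = (0.000, 5.200); water relative to ground = (1.300, 0.000).
Sum = (2.977, 6.464) m/s.
Speed = |(2.977, 6.464)| = 7.116 m/s.

7.12 m/s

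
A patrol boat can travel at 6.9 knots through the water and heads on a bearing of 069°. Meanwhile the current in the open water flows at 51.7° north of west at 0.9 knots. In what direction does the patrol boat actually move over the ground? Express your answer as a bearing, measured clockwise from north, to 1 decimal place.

061.6°

Taking east as x and north as y: velocity relative to the water = (6.442, 2.473) knots; the water relative to ground = (-0.558, 0.706) knots.
Velocity relative to ground = (6.442, 2.473) + (-0.558, 0.706) = (5.884, 3.179) knots.
Bearing = atan2(5.88, 3.18) = 61.62° clockwise from north.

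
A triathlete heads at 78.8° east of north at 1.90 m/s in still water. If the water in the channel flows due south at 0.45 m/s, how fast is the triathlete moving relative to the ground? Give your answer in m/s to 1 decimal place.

Taking east as x and north as y: velocity relative to the water = (1.864, 0.369) m/s; the water relative to ground = (0.000, -0.450) m/s.
Velocity relative to ground = (1.864, 0.369) + (0.000, -0.450) = (1.864, -0.081) m/s.
Speed = |(1.864, -0.081)| = 1.866 m/s.

1.9 m/s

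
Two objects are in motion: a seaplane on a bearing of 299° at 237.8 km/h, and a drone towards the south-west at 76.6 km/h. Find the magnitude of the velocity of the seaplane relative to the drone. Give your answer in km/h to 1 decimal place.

228.9 km/h

Taking east as x and north as y: seaplane velocity = (-207.985, 115.288) km/h; drone velocity = (-54.164, -54.164) km/h.
Velocity of seaplane relative to drone = (-207.985, 115.288) − (-54.164, -54.164) = (-153.820, 169.452) km/h.
Magnitude = |(-153.820, 169.452)| = 228.855 km/h.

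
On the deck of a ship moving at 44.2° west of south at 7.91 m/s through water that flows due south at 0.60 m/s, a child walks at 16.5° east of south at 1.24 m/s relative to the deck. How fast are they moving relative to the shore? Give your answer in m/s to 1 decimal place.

9.1 m/s

In east/north components (m/s): child relative to ship = (0.352, -1.189); ship relative to water = (-5.515, -5.671); water relative to ground = (0.000, -0.600).
Sum = (-5.162, -7.460) m/s.
Speed = |(-5.162, -7.460)| = 9.072 m/s.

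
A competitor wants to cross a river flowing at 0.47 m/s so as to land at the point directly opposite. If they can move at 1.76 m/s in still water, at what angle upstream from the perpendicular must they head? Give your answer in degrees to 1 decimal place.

To cancel the current, the upstream component of the competitor's velocity must equal the flow: 1.76 sin θ = 0.47.
sin θ = 0.47 / 1.76 = 0.2670.
θ = arcsin(0.2670) = 15.489°.

15.5°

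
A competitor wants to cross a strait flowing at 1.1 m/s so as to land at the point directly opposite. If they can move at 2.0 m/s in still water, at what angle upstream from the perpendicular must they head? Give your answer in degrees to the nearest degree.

33°

To cancel the current, the upstream component of the competitor's velocity must equal the flow: 2.0 sin θ = 1.1.
sin θ = 1.1 / 2.0 = 0.5500.
θ = arcsin(0.5500) = 33.367°.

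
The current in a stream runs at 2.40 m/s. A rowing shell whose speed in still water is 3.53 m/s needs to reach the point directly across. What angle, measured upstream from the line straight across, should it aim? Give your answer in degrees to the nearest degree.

To cancel the current, the upstream component of the rowing shell's velocity must equal the flow: 3.53 sin θ = 2.40.
sin θ = 2.40 / 3.53 = 0.6799.
θ = arcsin(0.6799) = 42.835°.

43°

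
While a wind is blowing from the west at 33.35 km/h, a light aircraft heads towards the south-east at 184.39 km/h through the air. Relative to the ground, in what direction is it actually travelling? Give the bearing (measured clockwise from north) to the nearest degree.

129°

Taking east as x and north as y: velocity relative to the air = (130.383, -130.383) km/h; the air relative to ground = (33.350, 0.000) km/h.
Velocity relative to ground = (130.383, -130.383) + (33.350, 0.000) = (163.733, -130.383) km/h.
Bearing = atan2(163.73, -130.38) = 128.53° clockwise from north.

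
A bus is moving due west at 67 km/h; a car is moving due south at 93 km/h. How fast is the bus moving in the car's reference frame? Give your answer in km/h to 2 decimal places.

Taking east as x and north as y: bus velocity = (-67.000, 0.000) km/h; car velocity = (0.000, -93.000) km/h.
Velocity of bus relative to car = (-67.000, 0.000) − (0.000, -93.000) = (-67.000, 93.000) km/h.
Magnitude = |(-67.000, 93.000)| = 114.621 km/h.

114.62 km/h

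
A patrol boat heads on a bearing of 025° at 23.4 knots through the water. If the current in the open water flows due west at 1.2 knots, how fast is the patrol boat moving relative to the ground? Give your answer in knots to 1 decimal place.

Taking east as x and north as y: velocity relative to the water = (9.889, 21.208) knots; the water relative to ground = (-1.200, 0.000) knots.
Velocity relative to ground = (9.889, 21.208) + (-1.200, 0.000) = (8.689, 21.208) knots.
Speed = |(8.689, 21.208)| = 22.919 knots.

22.9 knots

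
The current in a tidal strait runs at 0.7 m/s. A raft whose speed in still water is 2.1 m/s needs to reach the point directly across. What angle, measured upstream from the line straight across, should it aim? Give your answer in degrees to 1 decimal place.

To cancel the current, the upstream component of the raft's velocity must equal the flow: 2.1 sin θ = 0.7.
sin θ = 0.7 / 2.1 = 0.3333.
θ = arcsin(0.3333) = 19.471°.

19.5°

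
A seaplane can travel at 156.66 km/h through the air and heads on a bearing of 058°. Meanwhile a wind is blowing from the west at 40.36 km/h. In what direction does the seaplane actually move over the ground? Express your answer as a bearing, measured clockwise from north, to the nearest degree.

Taking east as x and north as y: velocity relative to the air = (132.855, 83.017) km/h; the air relative to ground = (40.360, 0.000) km/h.
Velocity relative to ground = (132.855, 83.017) + (40.360, 0.000) = (173.215, 83.017) km/h.
Bearing = atan2(173.22, 83.02) = 64.39° clockwise from north.

064°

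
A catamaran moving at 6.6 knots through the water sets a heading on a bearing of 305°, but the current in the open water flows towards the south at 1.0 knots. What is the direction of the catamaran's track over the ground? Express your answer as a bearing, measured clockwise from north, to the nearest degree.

Taking east as x and north as y: velocity relative to the water = (-5.406, 3.786) knots; the water relative to ground = (0.000, -1.000) knots.
Velocity relative to ground = (-5.406, 3.786) + (0.000, -1.000) = (-5.406, 2.786) knots.
Bearing = atan2(-5.41, 2.79) = 297.26° clockwise from north.

297°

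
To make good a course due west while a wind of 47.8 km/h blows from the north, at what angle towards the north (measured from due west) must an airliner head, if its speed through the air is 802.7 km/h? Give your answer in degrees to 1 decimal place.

The wind pushes perpendicular to the desired track; the heading must have a component into the wind equal to 47.8 km/h: 802.7 sin θ = 47.8.
sin θ = 0.0595, so θ = 3.414°.

3.4°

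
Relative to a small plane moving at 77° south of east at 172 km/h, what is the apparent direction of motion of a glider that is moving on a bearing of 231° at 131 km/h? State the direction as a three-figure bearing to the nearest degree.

301°

Taking east as x and north as y: glider velocity = (-101.806, -82.441) km/h; small plane velocity = (38.692, -167.592) km/h.
Velocity of glider relative to small plane = (-101.806, -82.441) − (38.692, -167.592) = (-140.498, 85.151) km/h.
Bearing = atan2(-140.50, 85.15) = 301.22° clockwise from north.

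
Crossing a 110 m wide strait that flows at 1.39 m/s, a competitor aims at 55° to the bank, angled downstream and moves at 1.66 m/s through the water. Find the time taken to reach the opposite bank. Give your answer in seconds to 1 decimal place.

The component of the competitor's velocity perpendicular to the bank is 1.66 × sin 55° = 1.360 m/s.
The flow acts along the bank and has no component across it.
Time = 110 / 1.360 = 80.895 s.

80.9 s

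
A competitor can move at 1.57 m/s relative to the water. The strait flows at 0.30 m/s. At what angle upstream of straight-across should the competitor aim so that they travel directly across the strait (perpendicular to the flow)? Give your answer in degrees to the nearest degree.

11°

To cancel the current, the upstream component of the competitor's velocity must equal the flow: 1.57 sin θ = 0.30.
sin θ = 0.30 / 1.57 = 0.1911.
θ = arcsin(0.1911) = 11.016°.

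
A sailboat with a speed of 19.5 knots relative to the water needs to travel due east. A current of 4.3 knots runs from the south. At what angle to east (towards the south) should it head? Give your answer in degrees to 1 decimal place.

The current pushes perpendicular to the desired track; the heading must have a component into the current equal to 4.3 knots: 19.5 sin θ = 4.3.
sin θ = 0.2205, so θ = 12.739°.

12.7°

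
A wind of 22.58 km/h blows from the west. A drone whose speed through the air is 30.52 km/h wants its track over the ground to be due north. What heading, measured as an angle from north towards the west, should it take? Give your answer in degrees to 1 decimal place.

The wind pushes perpendicular to the desired track; the heading must have a component into the wind equal to 22.58 km/h: 30.52 sin θ = 22.58.
sin θ = 0.7398, so θ = 47.718°.

47.7°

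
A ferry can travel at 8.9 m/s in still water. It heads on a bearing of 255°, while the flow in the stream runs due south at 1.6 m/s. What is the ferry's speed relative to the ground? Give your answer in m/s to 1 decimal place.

Taking east as x and north as y: velocity relative to the water = (-8.597, -2.303) m/s; the water relative to ground = (0.000, -1.600) m/s.
Velocity relative to ground = (-8.597, -2.303) + (0.000, -1.600) = (-8.597, -3.903) m/s.
Speed = |(-8.597, -3.903)| = 9.441 m/s.

9.4 m/s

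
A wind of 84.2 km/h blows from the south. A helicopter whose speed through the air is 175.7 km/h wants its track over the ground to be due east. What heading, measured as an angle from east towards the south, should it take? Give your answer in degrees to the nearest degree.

The wind pushes perpendicular to the desired track; the heading must have a component into the wind equal to 84.2 km/h: 175.7 sin θ = 84.2.
sin θ = 0.4792, so θ = 28.635°.

29°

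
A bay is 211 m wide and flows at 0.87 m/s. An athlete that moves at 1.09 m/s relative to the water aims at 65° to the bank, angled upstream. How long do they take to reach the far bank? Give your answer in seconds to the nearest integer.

214 s

The component of the athlete's velocity perpendicular to the bank is 1.09 × sin 65° = 0.988 m/s.
The current is parallel to the bank, so it does not affect the crossing time.
Time = 211 / 0.988 = 213.590 s.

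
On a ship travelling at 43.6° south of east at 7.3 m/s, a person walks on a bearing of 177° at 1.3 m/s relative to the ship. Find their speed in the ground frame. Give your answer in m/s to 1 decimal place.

8.3 m/s

Taking east as x and north as y: ship velocity = (5.286, -5.034) m/s; person velocity relative to ship = (0.068, -1.298) m/s.
Velocity relative to ground = (5.286, -5.034) + (0.068, -1.298) = (5.354, -6.332) m/s.
Speed = |(5.354, -6.332)| = 8.293 m/s.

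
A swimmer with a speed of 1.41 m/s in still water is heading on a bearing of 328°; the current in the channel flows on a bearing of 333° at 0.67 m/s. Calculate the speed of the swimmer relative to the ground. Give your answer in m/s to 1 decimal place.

2.1 m/s

Taking east as x and north as y: velocity relative to the water = (-0.747, 1.196) m/s; the water relative to ground = (-0.304, 0.597) m/s.
Velocity relative to ground = (-0.747, 1.196) + (-0.304, 0.597) = (-1.051, 1.793) m/s.
Speed = |(-1.051, 1.793)| = 2.078 m/s.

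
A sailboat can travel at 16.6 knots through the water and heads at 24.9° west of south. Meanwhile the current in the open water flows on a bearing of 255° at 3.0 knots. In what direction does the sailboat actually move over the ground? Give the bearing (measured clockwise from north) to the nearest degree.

212°

Taking east as x and north as y: velocity relative to the water = (-6.989, -15.057) knots; the water relative to ground = (-2.898, -0.776) knots.
Velocity relative to ground = (-6.989, -15.057) + (-2.898, -0.776) = (-9.887, -15.833) knots.
Bearing = atan2(-9.89, -15.83) = 211.98° clockwise from north.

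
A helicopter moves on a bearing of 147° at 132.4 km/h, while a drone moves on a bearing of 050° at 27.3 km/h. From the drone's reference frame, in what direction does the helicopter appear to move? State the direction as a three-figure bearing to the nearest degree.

Taking east as x and north as y: helicopter velocity = (72.110, -111.040) km/h; drone velocity = (20.913, 17.548) km/h.
Velocity of helicopter relative to drone = (72.110, -111.040) − (20.913, 17.548) = (51.197, -128.588) km/h.
Bearing = atan2(51.20, -128.59) = 158.29° clockwise from north.

158°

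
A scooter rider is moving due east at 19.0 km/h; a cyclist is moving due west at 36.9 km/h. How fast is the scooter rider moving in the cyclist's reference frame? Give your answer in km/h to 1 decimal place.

Taking east as x and north as y: scooter rider velocity = (19.000, 0.000) km/h; cyclist velocity = (-36.900, 0.000) km/h.
Velocity of scooter rider relative to cyclist = (19.000, 0.000) − (-36.900, 0.000) = (55.900, 0.000) km/h.
Magnitude = |(55.900, 0.000)| = 55.900 km/h.

55.9 km/h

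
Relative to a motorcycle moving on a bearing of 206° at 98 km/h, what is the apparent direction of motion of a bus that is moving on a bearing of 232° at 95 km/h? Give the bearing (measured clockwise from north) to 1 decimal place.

Taking east as x and north as y: bus velocity = (-74.861, -58.488) km/h; motorcycle velocity = (-42.960, -88.082) km/h.
Velocity of bus relative to motorcycle = (-74.861, -58.488) − (-42.960, -88.082) = (-31.901, 29.594) km/h.
Bearing = atan2(-31.90, 29.59) = 312.85° clockwise from north.

312.9°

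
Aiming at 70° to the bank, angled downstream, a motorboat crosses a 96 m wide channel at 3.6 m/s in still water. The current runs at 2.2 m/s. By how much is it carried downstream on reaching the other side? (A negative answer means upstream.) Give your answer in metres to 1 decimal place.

97.4 m

Perpendicular speed = 3.383 m/s; crossing time = 96 / 3.383 = 28.378 s.
Net downstream speed = 3.431 m/s.
Drift = 3.431 × 28.378 = 97.373 m (downstream).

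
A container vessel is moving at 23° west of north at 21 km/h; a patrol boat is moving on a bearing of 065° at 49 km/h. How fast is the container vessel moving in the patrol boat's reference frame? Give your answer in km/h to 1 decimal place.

52.6 km/h

Taking east as x and north as y: container vessel velocity = (-8.205, 19.331) km/h; patrol boat velocity = (44.409, 20.708) km/h.
Velocity of container vessel relative to patrol boat = (-8.205, 19.331) − (44.409, 20.708) = (-52.614, -1.378) km/h.
Magnitude = |(-52.614, -1.378)| = 52.632 km/h.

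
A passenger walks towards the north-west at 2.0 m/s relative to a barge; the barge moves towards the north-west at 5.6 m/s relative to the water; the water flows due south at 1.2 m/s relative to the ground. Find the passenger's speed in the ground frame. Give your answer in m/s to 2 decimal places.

In east/north components (m/s): passenger relative to barge = (-1.414, 1.414); barge relative to water = (-3.960, 3.960); water relative to ground = (0.000, -1.200).
Sum = (-5.374, 4.174) m/s.
Speed = |(-5.374, 4.174)| = 6.805 m/s.

6.80 m/s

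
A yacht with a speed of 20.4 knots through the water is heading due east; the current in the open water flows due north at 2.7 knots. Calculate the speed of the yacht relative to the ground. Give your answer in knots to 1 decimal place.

Taking east as x and north as y: velocity relative to the water = (20.400, 0.000) knots; the water relative to ground = (0.000, 2.700) knots.
Velocity relative to ground = (20.400, 0.000) + (0.000, 2.700) = (20.400, 2.700) knots.
Speed = |(20.400, 2.700)| = 20.578 knots.

20.6 knots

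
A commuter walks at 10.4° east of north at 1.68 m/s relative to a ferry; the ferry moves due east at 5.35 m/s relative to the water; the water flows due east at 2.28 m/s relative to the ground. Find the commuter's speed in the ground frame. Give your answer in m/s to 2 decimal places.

In east/north components (m/s): commuter relative to ferry = (0.303, 1.652); ferry relative to water = (5.350, 0.000); water relative to ground = (2.280, 0.000).
Sum = (7.933, 1.652) m/s.
Speed = |(7.933, 1.652)| = 8.104 m/s.

8.10 m/s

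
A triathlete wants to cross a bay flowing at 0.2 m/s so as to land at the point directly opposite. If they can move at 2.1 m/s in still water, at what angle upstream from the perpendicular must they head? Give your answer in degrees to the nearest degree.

5°

To cancel the current, the upstream component of the triathlete's velocity must equal the flow: 2.1 sin θ = 0.2.
sin θ = 0.2 / 2.1 = 0.0952.
θ = arcsin(0.0952) = 5.465°.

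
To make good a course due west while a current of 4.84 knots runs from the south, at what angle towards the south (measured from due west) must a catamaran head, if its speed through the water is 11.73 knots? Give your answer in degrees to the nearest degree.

The current pushes perpendicular to the desired track; the heading must have a component into the current equal to 4.84 knots: 11.73 sin θ = 4.84.
sin θ = 0.4126, so θ = 24.369°.

24°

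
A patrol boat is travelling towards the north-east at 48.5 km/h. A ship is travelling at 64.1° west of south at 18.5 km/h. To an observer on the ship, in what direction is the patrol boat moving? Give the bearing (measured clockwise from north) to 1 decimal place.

Taking east as x and north as y: patrol boat velocity = (34.295, 34.295) km/h; ship velocity = (-16.642, -8.081) km/h.
Velocity of patrol boat relative to ship = (34.295, 34.295) − (-16.642, -8.081) = (50.936, 42.376) km/h.
Bearing = atan2(50.94, 42.38) = 50.24° clockwise from north.

050.2°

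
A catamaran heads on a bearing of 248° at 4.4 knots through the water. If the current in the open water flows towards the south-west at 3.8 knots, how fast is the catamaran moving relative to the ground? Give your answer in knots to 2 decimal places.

Taking east as x and north as y: velocity relative to the water = (-4.080, -1.648) knots; the water relative to ground = (-2.687, -2.687) knots.
Velocity relative to ground = (-4.080, -1.648) + (-2.687, -2.687) = (-6.767, -4.335) knots.
Speed = |(-6.767, -4.335)| = 8.036 knots.

8.04 knots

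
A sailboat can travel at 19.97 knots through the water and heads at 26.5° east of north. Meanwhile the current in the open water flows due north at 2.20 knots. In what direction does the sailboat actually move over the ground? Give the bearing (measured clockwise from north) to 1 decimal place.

Taking east as x and north as y: velocity relative to the water = (8.911, 17.872) knots; the water relative to ground = (0.000, 2.200) knots.
Velocity relative to ground = (8.911, 17.872) + (0.000, 2.200) = (8.911, 20.072) knots.
Bearing = atan2(8.91, 20.07) = 23.94° clockwise from north.

023.9°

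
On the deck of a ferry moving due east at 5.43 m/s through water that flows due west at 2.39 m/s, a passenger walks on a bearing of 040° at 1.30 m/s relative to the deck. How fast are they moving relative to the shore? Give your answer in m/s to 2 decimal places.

4.00 m/s

In east/north components (m/s): passenger relative to ferry = (0.836, 0.996); ferry relative to water = (5.430, 0.000); water relative to ground = (-2.390, 0.000).
Sum = (3.876, 0.996) m/s.
Speed = |(3.876, 0.996)| = 4.002 m/s.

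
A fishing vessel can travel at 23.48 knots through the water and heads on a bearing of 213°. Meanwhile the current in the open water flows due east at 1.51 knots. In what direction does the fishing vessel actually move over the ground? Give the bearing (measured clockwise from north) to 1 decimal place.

209.8°

Taking east as x and north as y: velocity relative to the water = (-12.788, -19.692) knots; the water relative to ground = (1.510, 0.000) knots.
Velocity relative to ground = (-12.788, -19.692) + (1.510, 0.000) = (-11.278, -19.692) knots.
Bearing = atan2(-11.28, -19.69) = 209.80° clockwise from north.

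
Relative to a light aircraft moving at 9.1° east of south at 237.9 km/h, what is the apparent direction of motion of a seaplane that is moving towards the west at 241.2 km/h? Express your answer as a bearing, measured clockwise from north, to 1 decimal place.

Taking east as x and north as y: seaplane velocity = (-241.200, 0.000) km/h; light aircraft velocity = (37.626, -234.906) km/h.
Velocity of seaplane relative to light aircraft = (-241.200, 0.000) − (37.626, -234.906) = (-278.826, 234.906) km/h.
Bearing = atan2(-278.83, 234.91) = 310.11° clockwise from north.

310.1°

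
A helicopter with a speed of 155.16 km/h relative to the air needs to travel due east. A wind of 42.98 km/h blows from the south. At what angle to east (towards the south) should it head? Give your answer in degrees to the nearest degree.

The wind pushes perpendicular to the desired track; the heading must have a component into the wind equal to 42.98 km/h: 155.16 sin θ = 42.98.
sin θ = 0.2770, so θ = 16.081°.

16°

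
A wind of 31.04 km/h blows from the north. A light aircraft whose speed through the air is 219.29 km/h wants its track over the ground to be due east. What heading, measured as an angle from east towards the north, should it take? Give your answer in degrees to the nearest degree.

The wind pushes perpendicular to the desired track; the heading must have a component into the wind equal to 31.04 km/h: 219.29 sin θ = 31.04.
sin θ = 0.1415, so θ = 8.137°.

8°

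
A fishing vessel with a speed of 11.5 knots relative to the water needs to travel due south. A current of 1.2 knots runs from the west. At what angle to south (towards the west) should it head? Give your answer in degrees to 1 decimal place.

The current pushes perpendicular to the desired track; the heading must have a component into the current equal to 1.2 knots: 11.5 sin θ = 1.2.
sin θ = 0.1043, so θ = 5.990°.

6.0°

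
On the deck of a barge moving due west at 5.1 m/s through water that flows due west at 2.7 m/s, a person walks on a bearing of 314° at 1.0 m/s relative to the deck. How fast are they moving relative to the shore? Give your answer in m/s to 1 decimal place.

In east/north components (m/s): person relative to barge = (-0.719, 0.695); barge relative to water = (-5.100, 0.000); water relative to ground = (-2.700, 0.000).
Sum = (-8.519, 0.695) m/s.
Speed = |(-8.519, 0.695)| = 8.548 m/s.

8.5 m/s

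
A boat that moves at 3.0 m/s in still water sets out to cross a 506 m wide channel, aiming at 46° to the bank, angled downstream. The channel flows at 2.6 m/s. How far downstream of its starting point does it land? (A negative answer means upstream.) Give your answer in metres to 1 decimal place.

1098.3 m

Perpendicular speed = 2.158 m/s; crossing time = 506 / 2.158 = 234.474 s.
Net downstream speed = 4.684 m/s.
Drift = 4.684 × 234.474 = 1098.272 m (downstream).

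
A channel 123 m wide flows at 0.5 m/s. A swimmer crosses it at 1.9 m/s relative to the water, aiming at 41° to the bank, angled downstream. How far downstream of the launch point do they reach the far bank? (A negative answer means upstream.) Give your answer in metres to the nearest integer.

Perpendicular speed = 1.247 m/s; crossing time = 123 / 1.247 = 98.675 s.
Net downstream speed = 1.934 m/s.
Drift = 1.934 × 98.675 = 190.833 m (downstream).

191 m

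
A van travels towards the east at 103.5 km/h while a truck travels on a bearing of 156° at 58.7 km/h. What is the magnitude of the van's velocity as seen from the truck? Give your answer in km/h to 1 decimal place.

Taking east as x and north as y: van velocity = (103.500, 0.000) km/h; truck velocity = (23.875, -53.625) km/h.
Velocity of van relative to truck = (103.500, 0.000) − (23.875, -53.625) = (79.625, 53.625) km/h.
Magnitude = |(79.625, 53.625)| = 95.999 km/h.

96.0 km/h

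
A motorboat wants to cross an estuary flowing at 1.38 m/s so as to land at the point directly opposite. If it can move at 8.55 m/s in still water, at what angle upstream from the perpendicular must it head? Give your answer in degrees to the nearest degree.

9°

To cancel the current, the upstream component of the motorboat's velocity must equal the flow: 8.55 sin θ = 1.38.
sin θ = 1.38 / 8.55 = 0.1614.
θ = arcsin(0.1614) = 9.288°.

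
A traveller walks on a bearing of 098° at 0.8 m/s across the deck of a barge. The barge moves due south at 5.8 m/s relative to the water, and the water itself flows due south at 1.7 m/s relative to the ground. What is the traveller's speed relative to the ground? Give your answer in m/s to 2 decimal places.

In east/north components (m/s): traveller relative to barge = (0.792, -0.111); barge relative to water = (0.000, -5.800); water relative to ground = (0.000, -1.700).
Sum = (0.792, -7.611) m/s.
Speed = |(0.792, -7.611)| = 7.652 m/s.

7.65 m/s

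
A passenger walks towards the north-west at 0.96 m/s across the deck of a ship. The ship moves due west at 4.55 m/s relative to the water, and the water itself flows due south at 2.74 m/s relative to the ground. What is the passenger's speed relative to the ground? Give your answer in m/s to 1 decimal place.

5.6 m/s

In east/north components (m/s): passenger relative to ship = (-0.679, 0.679); ship relative to water = (-4.550, 0.000); water relative to ground = (0.000, -2.740).
Sum = (-5.229, -2.061) m/s.
Speed = |(-5.229, -2.061)| = 5.620 m/s.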